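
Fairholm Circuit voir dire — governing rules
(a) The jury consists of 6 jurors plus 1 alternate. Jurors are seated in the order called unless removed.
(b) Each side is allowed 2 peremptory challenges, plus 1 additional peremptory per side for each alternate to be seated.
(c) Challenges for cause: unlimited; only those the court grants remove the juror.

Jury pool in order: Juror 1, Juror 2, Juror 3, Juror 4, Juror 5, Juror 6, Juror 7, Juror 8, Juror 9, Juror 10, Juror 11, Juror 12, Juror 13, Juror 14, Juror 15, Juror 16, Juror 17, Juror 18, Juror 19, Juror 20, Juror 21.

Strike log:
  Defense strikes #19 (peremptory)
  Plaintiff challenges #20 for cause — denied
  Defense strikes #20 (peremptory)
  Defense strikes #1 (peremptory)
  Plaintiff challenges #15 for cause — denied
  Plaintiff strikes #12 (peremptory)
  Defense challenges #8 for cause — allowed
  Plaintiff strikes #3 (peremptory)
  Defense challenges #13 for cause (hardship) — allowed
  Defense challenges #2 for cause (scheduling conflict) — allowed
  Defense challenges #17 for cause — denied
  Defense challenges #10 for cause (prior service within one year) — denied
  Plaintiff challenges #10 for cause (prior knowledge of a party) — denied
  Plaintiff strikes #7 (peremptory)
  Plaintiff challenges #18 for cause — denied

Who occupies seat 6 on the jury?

11

Removed: #1, #2, #3, #7, #8, #12, #13, #19, #20. (#10, #15, #17, #18 stay — for-cause denied.)
Seating in order: seats 1–6 → #4, #5, #6, #9, #10, #11; alternates → #14.
So seat 6 is #11.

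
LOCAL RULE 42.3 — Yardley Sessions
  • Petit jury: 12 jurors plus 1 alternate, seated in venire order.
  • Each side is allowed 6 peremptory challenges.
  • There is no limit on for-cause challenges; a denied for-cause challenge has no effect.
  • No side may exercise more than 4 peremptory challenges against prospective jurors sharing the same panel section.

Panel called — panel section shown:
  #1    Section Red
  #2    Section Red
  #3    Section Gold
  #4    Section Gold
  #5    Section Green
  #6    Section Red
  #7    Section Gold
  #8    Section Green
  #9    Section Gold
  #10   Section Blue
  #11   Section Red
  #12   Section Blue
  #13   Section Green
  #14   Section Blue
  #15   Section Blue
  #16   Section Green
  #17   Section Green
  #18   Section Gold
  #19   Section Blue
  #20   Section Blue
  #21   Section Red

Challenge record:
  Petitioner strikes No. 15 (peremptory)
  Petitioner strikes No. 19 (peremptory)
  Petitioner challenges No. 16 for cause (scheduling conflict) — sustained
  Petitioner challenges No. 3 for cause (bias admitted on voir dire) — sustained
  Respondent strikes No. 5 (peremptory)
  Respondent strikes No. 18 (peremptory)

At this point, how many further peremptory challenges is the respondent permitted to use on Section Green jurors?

Respondent peremptories so far: #5, #18 — 2 of 6 used, 4 left overall.
Against Section Green: #5 — 1 used; per-section cap 4 leaves 3.
Binding limit: min(4, 3) = 3.

3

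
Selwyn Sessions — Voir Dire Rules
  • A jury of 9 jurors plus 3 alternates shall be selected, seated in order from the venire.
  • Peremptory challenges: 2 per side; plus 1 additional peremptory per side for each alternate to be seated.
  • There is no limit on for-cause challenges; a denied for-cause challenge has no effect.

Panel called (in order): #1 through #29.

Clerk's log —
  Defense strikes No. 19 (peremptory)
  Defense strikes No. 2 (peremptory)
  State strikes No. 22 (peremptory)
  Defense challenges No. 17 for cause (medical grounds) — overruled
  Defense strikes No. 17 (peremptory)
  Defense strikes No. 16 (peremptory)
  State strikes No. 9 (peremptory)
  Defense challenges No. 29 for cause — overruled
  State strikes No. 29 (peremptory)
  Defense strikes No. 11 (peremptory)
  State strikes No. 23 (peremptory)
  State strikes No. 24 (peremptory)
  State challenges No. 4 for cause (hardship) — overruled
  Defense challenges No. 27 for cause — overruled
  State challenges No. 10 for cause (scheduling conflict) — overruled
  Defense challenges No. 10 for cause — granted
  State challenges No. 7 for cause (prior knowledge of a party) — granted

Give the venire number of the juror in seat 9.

14

Removed: #2, #7, #9, #10, #11, #16, #17, #19, #22, #23, #24, #29. (#4, #27 stay — for-cause denied.)
Seating in order: seats 1–9 → #1, #3, #4, #5, #6, #8, #12, #13, #14; alternates → #15, #18, #20.
So seat 9 is #14.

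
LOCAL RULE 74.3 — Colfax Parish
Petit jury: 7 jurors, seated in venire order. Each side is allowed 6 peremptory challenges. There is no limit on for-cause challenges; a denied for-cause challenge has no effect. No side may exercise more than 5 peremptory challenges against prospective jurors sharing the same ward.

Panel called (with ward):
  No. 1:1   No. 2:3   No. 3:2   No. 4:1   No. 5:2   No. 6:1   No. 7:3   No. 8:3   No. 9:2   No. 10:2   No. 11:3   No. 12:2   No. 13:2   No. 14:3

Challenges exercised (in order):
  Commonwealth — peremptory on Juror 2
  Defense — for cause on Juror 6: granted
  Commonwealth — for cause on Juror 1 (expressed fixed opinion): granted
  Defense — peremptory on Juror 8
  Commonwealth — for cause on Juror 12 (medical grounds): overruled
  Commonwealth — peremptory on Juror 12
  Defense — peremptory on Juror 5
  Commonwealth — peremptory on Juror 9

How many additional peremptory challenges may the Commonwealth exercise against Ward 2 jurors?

3

Commonwealth peremptories so far: #2, #12, #9 — 3 of 6 used, 3 left overall.
Against Ward 2: #12, #9 — 2 used; per-ward cap 5 leaves 3.
Binding limit: min(3, 3) = 3.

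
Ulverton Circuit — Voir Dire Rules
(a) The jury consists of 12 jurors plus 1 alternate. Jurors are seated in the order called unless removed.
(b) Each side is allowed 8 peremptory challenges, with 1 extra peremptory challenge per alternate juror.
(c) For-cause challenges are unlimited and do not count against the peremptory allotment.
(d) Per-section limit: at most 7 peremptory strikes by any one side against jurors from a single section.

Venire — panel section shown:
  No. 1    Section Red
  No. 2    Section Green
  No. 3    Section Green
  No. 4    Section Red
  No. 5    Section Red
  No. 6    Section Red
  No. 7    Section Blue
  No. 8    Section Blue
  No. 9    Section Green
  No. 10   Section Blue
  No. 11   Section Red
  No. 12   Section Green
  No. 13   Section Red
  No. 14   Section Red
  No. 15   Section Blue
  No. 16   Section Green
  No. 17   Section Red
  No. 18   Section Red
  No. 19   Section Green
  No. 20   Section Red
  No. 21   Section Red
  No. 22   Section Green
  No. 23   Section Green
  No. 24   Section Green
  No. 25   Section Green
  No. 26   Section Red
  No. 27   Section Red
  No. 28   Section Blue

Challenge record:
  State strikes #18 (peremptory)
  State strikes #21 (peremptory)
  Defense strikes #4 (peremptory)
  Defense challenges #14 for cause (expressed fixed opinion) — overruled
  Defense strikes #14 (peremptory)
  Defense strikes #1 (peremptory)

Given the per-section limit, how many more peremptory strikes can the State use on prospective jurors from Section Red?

5

State peremptories so far: #18, #21 — 2 of 9 used, 7 left overall.
Against Section Red: #18, #21 — 2 used; per-section cap 7 leaves 5.
Binding limit: min(7, 5) = 5.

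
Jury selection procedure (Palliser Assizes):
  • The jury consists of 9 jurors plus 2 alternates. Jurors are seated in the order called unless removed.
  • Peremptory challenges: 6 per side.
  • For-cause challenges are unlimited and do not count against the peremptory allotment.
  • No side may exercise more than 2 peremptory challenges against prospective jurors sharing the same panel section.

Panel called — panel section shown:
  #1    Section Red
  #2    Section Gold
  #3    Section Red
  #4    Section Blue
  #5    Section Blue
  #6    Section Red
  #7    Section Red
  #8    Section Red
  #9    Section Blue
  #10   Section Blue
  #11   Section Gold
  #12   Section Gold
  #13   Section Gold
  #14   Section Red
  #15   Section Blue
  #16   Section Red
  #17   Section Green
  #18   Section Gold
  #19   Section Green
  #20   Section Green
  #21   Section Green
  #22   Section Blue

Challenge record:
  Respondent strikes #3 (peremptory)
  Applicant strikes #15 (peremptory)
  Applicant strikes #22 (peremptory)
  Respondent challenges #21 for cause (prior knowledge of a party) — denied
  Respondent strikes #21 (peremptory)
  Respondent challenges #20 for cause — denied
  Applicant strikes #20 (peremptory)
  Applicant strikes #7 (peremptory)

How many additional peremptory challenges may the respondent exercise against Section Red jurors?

Respondent peremptories so far: #3, #21 — 2 of 6 used, 4 left overall.
Against Section Red: #3 — 1 used; per-section cap 2 leaves 1.
Binding limit: min(4, 1) = 1.

1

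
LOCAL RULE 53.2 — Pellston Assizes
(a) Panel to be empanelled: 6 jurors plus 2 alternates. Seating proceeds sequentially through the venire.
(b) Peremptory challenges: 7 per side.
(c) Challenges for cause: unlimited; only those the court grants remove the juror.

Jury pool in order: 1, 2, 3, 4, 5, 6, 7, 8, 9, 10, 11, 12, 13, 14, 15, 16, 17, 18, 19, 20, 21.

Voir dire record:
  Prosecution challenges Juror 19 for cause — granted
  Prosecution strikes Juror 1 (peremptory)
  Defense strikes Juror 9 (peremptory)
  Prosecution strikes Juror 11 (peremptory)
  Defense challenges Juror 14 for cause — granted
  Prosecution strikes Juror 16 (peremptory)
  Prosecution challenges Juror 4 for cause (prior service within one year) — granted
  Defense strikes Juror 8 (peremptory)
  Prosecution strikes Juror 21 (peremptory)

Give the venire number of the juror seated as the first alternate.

Removed: #1, #4, #8, #9, #11, #14, #16, #19, #21.
Filling seats in venire order through position 7: #2, #3, #5, #6, #7, #10, #12.
So alternate 1 is #12.

12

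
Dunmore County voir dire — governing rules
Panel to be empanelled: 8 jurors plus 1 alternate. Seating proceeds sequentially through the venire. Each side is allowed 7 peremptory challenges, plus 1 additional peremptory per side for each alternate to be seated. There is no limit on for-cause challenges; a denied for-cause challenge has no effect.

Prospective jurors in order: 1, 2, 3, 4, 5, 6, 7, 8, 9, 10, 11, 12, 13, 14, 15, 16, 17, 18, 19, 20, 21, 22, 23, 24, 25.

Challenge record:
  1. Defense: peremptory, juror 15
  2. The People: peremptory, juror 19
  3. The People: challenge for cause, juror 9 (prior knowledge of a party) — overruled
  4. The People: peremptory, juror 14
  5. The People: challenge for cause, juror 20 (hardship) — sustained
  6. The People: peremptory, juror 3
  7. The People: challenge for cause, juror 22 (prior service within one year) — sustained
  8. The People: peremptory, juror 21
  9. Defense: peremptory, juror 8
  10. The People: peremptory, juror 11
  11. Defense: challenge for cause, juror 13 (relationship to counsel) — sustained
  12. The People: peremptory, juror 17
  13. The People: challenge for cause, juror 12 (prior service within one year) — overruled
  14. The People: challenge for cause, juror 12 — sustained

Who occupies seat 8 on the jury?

10

Removed: #3, #8, #11, #12, #13, #14, #15, #17, #19, #20, #21, #22. (#9 stays — for-cause denied.)
Seating in order: seats 1–8 → #1, #2, #4, #5, #6, #7, #9, #10; alternates → #16.
So seat 8 is #10.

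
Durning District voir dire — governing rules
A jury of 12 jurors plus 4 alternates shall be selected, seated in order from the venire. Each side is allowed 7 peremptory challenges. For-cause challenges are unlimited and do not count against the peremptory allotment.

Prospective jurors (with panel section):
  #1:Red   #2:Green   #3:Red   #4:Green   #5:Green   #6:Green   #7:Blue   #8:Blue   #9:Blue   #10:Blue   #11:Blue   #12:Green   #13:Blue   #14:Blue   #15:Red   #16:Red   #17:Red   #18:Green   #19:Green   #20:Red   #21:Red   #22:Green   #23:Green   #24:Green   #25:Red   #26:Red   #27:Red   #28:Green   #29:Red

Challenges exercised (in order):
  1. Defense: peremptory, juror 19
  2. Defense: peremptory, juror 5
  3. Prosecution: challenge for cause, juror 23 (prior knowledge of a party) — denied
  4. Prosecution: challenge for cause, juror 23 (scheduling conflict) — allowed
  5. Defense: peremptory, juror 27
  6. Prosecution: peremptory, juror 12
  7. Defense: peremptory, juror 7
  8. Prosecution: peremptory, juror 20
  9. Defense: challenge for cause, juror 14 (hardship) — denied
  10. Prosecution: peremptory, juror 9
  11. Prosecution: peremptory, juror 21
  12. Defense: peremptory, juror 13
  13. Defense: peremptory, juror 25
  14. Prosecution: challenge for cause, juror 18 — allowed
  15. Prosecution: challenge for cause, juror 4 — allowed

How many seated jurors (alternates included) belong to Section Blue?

4

Removed: #4, #5, #7, #9, #12, #13, #18, #19, #20, #21, #23, #25, #27.
Seated (16 incl. alternates): #1, #2, #3, #6, #8, #10, #11, #14, #15, #16, #17, #22, #24, #26, #28, #29.
Of those, in Section Blue: #8, #10, #11, #14 → 4.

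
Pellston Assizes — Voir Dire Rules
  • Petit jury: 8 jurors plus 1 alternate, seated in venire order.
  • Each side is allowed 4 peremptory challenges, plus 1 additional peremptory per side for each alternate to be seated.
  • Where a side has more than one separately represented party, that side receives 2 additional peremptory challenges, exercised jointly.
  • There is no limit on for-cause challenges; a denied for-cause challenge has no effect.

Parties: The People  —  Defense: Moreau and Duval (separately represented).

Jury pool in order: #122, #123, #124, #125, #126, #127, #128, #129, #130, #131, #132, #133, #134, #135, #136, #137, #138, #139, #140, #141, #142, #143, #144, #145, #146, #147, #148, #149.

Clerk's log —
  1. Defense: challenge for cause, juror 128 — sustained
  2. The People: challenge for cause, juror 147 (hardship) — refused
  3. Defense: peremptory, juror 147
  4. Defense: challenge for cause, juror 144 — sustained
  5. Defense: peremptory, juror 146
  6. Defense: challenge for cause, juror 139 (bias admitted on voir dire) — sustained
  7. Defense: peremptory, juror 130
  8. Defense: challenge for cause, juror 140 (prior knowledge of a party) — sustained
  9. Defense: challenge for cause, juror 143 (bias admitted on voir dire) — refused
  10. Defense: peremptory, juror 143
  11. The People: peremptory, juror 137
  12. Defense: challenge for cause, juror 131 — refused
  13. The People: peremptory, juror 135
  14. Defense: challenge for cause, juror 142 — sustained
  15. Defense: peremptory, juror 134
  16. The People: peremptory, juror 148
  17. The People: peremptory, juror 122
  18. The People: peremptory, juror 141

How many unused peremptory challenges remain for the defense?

Defense allotment: 4 base + 1 × 1 alternate + 2 multi-party = 7.
Defense peremptories used: #147, #146, #130, #143, #134 — 5 (for-cause on #128, #144, #139, #140, #143, #131, #142 don't count).
Remaining: 7 − 5 = 2.

2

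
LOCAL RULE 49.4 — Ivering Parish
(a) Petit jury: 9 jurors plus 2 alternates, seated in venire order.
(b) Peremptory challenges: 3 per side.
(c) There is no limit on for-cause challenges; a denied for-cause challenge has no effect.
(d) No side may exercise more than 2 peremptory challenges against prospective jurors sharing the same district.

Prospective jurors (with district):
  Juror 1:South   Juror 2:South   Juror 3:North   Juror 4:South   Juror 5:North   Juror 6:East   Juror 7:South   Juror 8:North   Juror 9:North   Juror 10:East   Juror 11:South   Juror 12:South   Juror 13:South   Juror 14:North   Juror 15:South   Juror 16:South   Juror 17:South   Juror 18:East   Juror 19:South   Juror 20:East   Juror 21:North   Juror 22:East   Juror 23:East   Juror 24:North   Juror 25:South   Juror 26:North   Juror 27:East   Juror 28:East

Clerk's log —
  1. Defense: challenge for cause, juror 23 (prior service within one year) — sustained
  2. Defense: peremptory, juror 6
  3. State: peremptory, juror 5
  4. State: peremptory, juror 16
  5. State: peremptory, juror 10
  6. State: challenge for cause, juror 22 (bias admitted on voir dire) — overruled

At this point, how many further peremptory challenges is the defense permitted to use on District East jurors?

1

Defense peremptories so far: #6 — 1 of 3 used, 2 left overall.
Against District East: #6 — 1 used; per-district cap 2 leaves 1.
Binding limit: min(2, 1) = 1.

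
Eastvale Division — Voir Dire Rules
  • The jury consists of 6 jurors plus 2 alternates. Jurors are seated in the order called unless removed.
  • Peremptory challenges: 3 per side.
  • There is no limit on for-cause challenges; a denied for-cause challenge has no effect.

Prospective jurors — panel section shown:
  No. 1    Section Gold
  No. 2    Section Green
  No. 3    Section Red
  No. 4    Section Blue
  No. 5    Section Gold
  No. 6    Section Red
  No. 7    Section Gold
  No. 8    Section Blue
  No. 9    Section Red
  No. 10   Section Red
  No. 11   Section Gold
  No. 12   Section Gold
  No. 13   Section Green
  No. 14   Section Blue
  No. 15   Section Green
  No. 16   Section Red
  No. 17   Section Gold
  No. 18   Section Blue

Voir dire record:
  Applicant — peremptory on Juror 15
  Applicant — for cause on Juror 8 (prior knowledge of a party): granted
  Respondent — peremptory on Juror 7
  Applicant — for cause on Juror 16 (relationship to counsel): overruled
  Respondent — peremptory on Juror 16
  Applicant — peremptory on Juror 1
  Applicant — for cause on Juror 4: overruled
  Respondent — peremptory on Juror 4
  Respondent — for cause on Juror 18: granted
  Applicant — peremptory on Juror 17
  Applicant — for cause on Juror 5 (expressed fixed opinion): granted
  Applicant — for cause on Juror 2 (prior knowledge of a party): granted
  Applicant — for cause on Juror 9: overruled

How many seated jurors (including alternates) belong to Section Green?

1

Removed: #1, #2, #4, #5, #7, #8, #15, #16, #17, #18.
Seated (8 incl. alternates): #3, #6, #9, #10, #11, #12, #13, #14.
Of those, in Section Green: #13 → 1.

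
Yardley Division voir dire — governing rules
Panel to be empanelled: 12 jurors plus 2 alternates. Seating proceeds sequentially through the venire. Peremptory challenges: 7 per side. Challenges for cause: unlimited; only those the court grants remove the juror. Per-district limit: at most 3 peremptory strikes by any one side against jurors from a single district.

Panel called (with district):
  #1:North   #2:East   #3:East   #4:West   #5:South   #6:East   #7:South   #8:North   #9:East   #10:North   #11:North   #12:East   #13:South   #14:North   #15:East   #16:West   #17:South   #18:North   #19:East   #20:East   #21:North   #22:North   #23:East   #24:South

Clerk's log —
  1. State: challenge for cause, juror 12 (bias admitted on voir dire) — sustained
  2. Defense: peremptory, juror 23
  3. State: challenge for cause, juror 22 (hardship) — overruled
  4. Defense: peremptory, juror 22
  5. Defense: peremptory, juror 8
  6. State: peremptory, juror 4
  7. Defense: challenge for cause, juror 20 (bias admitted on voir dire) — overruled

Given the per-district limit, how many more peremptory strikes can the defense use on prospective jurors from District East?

2

Defense peremptories so far: #23, #22, #8 — 3 of 7 used, 4 left overall.
Against District East: #23 — 1 used; per-district cap 3 leaves 2.
Binding limit: min(4, 2) = 2.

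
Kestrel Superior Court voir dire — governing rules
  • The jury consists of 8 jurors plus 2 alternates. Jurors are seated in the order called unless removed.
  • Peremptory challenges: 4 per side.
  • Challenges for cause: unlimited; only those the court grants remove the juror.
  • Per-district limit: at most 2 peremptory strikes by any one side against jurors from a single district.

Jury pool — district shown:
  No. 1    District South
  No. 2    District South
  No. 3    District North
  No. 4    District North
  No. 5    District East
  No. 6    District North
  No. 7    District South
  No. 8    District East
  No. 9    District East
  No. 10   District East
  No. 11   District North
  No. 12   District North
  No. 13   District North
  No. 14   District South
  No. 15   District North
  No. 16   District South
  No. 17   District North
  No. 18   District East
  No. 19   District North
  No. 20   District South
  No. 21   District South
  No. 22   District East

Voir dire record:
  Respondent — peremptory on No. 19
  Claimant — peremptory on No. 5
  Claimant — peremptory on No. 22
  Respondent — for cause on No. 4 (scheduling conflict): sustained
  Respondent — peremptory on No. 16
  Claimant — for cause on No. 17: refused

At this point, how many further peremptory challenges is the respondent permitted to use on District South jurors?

1

Respondent peremptories so far: #19, #16 — 2 of 4 used, 2 left overall.
Against District South: #16 — 1 used; per-district cap 2 leaves 1.
Binding limit: min(2, 1) = 1.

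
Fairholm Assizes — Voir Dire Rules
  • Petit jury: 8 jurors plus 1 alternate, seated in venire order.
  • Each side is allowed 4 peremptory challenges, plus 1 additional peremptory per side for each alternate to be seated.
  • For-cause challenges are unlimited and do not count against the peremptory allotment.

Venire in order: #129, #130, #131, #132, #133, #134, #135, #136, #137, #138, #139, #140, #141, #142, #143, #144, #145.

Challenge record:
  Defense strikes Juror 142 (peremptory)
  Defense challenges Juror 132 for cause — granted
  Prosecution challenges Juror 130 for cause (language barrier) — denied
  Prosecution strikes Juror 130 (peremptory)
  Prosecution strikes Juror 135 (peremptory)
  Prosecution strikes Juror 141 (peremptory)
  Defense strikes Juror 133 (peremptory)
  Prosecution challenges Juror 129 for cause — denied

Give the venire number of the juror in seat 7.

139

Removed: #130, #132, #133, #135, #141, #142. (#129 stays — for-cause denied.)
Seating in order: seats 1–8 → #129, #131, #134, #136, #137, #138, #139, #140; alternates → #143.
So seat 7 is #139.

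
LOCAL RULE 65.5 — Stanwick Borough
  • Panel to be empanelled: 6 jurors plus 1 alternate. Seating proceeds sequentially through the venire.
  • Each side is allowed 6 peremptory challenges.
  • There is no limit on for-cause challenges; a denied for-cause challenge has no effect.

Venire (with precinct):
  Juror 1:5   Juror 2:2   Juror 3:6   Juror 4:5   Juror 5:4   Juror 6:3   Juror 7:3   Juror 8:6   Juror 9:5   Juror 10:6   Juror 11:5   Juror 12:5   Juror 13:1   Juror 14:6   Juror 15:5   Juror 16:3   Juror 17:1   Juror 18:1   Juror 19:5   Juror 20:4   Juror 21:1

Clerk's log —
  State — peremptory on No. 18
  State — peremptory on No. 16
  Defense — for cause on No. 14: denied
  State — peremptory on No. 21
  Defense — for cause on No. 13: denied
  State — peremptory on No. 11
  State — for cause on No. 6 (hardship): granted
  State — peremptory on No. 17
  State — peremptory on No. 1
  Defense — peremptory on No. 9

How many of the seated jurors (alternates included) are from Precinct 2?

1

Removed: #1, #6, #9, #11, #16, #17, #18, #21.
Seated (7 incl. alternates): #2, #3, #4, #5, #7, #8, #10.
Of those, in Precinct 2: #2 → 1.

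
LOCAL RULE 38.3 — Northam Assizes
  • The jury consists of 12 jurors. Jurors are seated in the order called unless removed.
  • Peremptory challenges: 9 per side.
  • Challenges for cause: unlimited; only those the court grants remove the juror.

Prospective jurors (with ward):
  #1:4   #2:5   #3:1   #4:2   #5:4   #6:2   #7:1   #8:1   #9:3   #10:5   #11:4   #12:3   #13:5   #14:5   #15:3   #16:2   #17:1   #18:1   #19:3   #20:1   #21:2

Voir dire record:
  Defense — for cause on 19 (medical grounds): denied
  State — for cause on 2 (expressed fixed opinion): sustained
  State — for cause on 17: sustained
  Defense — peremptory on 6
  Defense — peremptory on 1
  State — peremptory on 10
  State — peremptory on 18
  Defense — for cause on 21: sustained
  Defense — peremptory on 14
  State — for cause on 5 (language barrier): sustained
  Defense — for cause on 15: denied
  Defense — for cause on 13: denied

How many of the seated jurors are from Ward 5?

1

Removed: #1, #2, #5, #6, #10, #14, #17, #18, #21.
Seated jurors 1–12: #3, #4, #7, #8, #9, #11, #12, #13, #15, #16, #19, #20.
Of those, in Ward 5: #13 → 1.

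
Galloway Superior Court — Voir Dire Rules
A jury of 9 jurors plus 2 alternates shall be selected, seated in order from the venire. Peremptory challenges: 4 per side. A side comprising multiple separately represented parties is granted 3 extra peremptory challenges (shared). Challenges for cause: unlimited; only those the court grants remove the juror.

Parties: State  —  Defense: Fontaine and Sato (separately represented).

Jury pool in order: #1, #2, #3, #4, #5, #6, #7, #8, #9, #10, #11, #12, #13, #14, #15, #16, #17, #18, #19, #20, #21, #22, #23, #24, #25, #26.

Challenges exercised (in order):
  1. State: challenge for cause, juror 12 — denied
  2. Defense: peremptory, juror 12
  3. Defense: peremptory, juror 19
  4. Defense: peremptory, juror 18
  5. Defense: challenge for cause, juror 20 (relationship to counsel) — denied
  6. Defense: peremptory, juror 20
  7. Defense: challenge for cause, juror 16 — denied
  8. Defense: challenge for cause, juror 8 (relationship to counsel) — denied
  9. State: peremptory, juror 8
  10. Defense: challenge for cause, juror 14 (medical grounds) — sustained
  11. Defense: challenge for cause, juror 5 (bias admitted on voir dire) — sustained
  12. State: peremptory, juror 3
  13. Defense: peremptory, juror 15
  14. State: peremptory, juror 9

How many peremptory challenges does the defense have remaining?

Defense allotment: 4 base + 3 multi-party = 7.
Defense peremptories used: #12, #19, #18, #20, #15 — 5 (for-cause on #20, #16, #8, #14, #5 don't count).
Remaining: 7 − 5 = 2.

2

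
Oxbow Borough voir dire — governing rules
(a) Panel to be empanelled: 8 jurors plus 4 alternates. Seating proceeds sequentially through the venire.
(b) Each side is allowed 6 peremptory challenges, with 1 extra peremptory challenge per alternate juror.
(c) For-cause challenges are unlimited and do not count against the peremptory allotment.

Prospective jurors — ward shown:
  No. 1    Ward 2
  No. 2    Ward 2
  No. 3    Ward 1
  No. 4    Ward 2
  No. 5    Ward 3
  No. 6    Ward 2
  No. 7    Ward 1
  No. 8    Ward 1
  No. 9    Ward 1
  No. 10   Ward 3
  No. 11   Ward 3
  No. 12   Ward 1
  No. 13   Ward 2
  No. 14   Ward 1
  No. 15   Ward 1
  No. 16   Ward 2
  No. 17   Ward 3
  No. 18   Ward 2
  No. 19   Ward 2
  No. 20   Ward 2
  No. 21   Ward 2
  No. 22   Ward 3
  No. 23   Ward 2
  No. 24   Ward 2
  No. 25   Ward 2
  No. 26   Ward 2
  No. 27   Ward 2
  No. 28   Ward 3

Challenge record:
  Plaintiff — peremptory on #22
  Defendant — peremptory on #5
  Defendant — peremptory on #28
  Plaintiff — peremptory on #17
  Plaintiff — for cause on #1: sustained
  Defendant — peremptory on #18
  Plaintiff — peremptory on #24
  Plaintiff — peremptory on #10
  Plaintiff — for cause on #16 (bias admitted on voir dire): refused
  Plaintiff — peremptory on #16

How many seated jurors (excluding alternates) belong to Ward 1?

Removed: #1, #5, #10, #16, #17, #18, #22, #24, #28.
Seated jurors 1–8: #2, #3, #4, #6, #7, #8, #9, #11 (alternates #12, #13, #14, #15 not counted).
Of those, in Ward 1: #3, #7, #8, #9 → 4.

4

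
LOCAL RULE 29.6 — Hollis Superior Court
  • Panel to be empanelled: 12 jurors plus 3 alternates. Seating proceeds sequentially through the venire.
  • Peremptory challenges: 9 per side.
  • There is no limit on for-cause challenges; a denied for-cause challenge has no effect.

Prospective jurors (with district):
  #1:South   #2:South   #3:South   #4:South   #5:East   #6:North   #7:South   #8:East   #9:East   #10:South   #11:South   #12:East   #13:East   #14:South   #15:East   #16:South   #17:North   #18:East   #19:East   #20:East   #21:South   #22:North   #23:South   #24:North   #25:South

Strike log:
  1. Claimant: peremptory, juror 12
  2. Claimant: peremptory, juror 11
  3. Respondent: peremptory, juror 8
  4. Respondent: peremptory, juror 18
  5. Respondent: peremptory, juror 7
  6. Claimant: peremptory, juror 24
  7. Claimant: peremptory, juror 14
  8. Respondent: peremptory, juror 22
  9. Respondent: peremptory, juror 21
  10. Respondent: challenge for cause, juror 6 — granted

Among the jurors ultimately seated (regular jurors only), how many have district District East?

Removed: #6, #7, #8, #11, #12, #14, #18, #21, #22, #24.
Seated jurors 1–12: #1, #2, #3, #4, #5, #9, #10, #13, #15, #16, #17, #19 (alternates #20, #23, #25 not counted).
Of those, in District East: #5, #9, #13, #15, #19 → 5.

5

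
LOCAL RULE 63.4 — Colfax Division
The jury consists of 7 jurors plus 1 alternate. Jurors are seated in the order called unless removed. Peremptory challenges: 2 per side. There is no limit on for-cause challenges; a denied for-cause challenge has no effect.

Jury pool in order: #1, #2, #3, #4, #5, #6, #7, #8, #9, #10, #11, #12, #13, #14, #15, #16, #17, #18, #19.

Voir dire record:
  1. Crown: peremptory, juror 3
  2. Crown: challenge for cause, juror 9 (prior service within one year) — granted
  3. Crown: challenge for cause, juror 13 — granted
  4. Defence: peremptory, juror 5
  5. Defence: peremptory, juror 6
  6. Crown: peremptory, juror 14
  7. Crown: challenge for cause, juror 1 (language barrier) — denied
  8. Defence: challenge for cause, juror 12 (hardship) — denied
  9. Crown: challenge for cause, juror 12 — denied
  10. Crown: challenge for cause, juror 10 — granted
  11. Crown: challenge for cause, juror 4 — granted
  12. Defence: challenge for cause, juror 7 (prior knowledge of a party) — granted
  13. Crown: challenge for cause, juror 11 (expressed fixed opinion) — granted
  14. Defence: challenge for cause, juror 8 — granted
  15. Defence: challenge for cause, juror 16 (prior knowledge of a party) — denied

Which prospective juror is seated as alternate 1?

Removed: #3, #4, #5, #6, #7, #8, #9, #10, #11, #13, #14. (#1, #12, #16 stay — for-cause denied.)
Seating in order: seats 1–7 → #1, #2, #12, #15, #16, #17, #18; alternates → #19.
So alternate 1 is #19.

19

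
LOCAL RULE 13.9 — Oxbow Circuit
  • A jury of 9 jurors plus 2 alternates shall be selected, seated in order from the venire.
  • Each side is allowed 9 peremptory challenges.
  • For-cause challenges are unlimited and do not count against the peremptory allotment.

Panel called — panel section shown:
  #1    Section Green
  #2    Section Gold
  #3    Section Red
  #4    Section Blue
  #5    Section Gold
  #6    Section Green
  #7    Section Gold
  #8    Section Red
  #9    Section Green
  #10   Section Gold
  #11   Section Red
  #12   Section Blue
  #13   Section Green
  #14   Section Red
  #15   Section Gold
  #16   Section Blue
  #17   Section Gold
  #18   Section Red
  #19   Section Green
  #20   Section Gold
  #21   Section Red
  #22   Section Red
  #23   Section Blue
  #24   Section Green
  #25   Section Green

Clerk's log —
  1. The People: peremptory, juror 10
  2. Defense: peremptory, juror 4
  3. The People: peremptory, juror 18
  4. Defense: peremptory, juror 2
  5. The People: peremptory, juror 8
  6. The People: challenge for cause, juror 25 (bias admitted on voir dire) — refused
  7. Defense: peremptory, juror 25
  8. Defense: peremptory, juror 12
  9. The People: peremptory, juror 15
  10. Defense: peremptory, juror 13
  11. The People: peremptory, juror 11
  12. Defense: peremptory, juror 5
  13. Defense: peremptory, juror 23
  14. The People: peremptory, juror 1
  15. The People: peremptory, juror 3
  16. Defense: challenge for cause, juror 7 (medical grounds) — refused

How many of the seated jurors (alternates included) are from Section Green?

4

Removed: #1, #2, #3, #4, #5, #8, #10, #11, #12, #13, #15, #18, #23, #25.
Seated (11 incl. alternates): #6, #7, #9, #14, #16, #17, #19, #20, #21, #22, #24.
Of those, in Section Green: #6, #9, #19, #24 → 4.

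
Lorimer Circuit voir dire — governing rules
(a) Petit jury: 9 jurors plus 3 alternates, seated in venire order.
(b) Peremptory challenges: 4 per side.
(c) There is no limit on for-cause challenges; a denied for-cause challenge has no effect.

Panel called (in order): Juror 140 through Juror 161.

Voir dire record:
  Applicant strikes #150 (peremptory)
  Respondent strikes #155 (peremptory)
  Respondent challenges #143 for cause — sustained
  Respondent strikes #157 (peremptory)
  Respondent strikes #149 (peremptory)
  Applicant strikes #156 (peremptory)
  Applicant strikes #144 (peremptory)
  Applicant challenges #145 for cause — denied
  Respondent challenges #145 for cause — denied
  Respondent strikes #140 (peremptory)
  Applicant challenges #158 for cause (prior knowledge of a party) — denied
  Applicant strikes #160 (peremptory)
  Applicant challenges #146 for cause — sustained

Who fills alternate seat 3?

161

Removed: #140, #143, #144, #146, #149, #150, #155, #156, #157, #160. (#145, #158 stay — for-cause denied.)
Seating in order: seats 1–9 → #141, #142, #145, #147, #148, #151, #152, #153, #154; alternates → #158, #159, #161.
So alternate 3 is #161.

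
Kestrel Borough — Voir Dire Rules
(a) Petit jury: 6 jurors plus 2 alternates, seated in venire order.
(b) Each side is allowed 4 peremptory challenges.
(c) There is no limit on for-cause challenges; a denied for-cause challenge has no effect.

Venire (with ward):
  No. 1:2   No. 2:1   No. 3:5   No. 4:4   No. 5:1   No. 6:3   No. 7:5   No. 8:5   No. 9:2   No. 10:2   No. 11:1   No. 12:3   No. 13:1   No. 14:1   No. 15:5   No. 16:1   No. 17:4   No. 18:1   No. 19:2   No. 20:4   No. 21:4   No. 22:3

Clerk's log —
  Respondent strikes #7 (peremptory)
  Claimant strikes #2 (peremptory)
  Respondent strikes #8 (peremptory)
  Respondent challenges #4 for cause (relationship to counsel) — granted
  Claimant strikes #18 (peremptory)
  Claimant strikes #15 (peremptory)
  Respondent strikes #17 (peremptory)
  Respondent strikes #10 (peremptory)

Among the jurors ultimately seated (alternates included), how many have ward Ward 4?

Removed: #2, #4, #7, #8, #10, #15, #17, #18.
Seated (8 incl. alternates): #1, #3, #5, #6, #9, #11, #12, #13.
None of those are in Ward 4 → 0.

0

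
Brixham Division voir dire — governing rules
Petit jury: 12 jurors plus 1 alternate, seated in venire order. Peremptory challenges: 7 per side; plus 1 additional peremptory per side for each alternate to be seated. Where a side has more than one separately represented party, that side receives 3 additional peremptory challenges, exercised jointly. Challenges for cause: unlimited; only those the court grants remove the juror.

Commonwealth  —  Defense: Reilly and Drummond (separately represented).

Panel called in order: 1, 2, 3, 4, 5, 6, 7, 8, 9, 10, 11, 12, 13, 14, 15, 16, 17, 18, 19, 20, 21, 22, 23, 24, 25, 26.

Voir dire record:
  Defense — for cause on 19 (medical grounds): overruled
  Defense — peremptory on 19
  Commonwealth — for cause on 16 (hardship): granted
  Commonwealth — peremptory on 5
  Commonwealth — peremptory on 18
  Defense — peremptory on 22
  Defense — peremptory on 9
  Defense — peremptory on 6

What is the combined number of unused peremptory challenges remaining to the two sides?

Commonwealth allotment: 7 base + 1 × 1 alternate = 8. Defense allotment: 7 base + 1 × 1 alternate + 3 multi-party = 11.
Commonwealth peremptories used: #5, #18 — 2 (the for-cause on #16 doesn't count).
Defense peremptories used: #19, #22, #9, #6 — 4 (the for-cause on #19 doesn't count).
Remaining: (8 − 2) + (11 − 4) = 13.

13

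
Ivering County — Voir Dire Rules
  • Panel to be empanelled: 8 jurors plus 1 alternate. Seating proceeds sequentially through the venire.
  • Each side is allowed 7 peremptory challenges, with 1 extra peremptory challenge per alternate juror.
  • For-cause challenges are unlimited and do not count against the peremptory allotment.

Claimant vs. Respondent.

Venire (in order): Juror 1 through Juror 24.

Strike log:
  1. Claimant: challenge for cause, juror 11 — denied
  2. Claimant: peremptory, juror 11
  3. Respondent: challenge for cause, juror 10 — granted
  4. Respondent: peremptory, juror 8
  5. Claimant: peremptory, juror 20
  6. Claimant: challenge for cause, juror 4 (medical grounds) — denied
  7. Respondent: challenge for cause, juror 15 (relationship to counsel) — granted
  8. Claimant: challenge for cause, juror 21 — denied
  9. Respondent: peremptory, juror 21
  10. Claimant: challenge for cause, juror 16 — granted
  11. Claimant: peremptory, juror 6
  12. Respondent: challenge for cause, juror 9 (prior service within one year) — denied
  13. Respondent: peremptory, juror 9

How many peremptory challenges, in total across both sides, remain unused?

Claimant allotment: 7 base + 1 × 1 alternate = 8. Respondent allotment: 7 base + 1 × 1 alternate = 8.
Claimant peremptories used: #11, #20, #6 — 3 (for-cause on #11, #4, #21, #16 don't count).
Respondent peremptories used: #8, #21, #9 — 3 (for-cause on #10, #15, #9 don't count).
Remaining: (8 − 3) + (8 − 3) = 10.

10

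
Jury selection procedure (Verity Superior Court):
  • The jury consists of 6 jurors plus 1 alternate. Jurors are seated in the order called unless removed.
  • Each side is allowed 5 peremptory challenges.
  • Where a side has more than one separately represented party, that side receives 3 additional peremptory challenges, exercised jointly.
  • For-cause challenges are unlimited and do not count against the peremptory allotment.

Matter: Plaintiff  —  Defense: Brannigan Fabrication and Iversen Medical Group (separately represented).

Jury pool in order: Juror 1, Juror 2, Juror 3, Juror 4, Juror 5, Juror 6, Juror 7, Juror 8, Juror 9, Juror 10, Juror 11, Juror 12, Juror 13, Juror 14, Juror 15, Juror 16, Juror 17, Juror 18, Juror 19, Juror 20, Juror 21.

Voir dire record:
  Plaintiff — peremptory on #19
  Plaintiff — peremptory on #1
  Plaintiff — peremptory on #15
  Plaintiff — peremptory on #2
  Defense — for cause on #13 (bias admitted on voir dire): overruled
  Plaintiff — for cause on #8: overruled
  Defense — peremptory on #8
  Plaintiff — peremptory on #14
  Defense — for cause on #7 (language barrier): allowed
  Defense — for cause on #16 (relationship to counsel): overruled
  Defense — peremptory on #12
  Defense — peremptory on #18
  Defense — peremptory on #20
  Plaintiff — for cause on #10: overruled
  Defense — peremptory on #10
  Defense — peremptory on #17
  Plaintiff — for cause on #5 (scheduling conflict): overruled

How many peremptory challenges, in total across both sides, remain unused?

Plaintiff allotment: 5. Defense allotment: 5 base + 3 multi-party = 8.
Plaintiff peremptories used: #19, #1, #15, #2, #14 — 5 (for-cause on #8, #10, #5 don't count).
Defense peremptories used: #8, #12, #18, #20, #10, #17 — 6 (for-cause on #13, #7, #16 don't count).
Remaining: (5 − 5) + (8 − 6) = 2.

2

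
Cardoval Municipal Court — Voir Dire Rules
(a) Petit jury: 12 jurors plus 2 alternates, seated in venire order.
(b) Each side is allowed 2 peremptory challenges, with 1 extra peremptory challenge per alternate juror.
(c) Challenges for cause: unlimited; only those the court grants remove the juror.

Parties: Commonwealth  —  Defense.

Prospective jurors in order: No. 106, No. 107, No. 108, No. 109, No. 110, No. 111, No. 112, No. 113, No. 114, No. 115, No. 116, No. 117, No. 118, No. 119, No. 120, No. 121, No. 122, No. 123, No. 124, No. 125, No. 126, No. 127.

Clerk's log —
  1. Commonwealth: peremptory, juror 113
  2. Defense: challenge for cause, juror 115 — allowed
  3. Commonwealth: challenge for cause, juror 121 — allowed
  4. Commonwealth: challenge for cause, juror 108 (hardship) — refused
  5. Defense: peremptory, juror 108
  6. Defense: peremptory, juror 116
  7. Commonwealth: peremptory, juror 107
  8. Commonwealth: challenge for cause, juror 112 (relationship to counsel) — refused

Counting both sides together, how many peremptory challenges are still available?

4

Commonwealth allotment: 2 base + 1 × 2 alternates = 4. Defense allotment: 2 base + 1 × 2 alternates = 4.
Commonwealth peremptories used: #113, #107 — 2 (for-cause on #121, #108, #112 don't count).
Defense peremptories used: #108, #116 — 2 (the for-cause on #115 doesn't count).
Remaining: (4 − 2) + (4 − 2) = 4.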